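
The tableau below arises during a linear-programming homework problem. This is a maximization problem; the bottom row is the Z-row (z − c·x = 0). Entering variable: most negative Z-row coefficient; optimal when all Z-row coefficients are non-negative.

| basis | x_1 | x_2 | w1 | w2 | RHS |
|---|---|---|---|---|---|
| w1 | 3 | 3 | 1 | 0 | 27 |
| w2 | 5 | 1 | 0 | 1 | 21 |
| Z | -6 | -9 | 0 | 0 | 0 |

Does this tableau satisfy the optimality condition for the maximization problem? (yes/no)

no

The Z-row has a negative entry -9 in column x_2, so it is not optimal.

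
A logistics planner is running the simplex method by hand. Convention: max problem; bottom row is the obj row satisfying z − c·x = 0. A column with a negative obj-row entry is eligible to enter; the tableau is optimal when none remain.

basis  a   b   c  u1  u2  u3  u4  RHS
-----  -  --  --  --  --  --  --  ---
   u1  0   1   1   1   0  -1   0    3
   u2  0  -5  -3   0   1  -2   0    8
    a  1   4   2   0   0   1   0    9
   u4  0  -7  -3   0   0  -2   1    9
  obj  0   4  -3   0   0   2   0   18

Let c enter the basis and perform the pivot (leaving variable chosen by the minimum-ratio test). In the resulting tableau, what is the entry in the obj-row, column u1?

Ratio test on column c — row 1: 3/1 = 3; row 2: entry -3 ≤ 0; row 3: 9/2 = 9/2; row 4: entry -3 ≤ 0. Minimum is 3 at row 1 (u1 leaves); pivot element 1.
Divide row 1 by 1; eliminate column c from the other rows.
obj-row update in column u1: 0 − (-3)·1 = 3.

3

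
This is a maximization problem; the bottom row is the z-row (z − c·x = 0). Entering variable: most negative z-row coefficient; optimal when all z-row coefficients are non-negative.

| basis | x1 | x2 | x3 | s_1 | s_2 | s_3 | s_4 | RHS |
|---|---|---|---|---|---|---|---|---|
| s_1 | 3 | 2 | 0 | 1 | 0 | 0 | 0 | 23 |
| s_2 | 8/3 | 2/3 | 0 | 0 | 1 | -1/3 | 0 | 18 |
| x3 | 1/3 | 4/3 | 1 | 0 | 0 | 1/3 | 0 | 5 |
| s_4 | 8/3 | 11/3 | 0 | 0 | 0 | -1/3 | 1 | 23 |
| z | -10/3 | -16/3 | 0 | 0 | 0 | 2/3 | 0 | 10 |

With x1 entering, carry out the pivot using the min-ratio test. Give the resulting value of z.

65/2

Ratio test on column x1 — row 1: 23/3 = 23/3; row 2: 18/(8/3) = 27/4; row 3: 5/(1/3) = 15; row 4: 23/(8/3) = 69/8. Minimum is 27/4 at row 2 (s_2 leaves); pivot element 8/3.
Pivot on row 2; the z-row RHS becomes 10 − (-10/3)·(27/4) = 65/2.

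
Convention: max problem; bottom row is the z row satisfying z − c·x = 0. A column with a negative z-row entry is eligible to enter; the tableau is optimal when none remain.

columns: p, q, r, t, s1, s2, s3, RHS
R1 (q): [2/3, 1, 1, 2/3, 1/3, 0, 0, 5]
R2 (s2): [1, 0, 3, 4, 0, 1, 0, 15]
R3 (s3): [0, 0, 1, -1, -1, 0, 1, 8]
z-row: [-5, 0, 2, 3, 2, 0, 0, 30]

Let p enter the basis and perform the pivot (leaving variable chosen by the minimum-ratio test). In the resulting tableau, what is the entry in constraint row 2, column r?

Ratio test on column p — row 1: 5/(2/3) = 15/2; row 2: 15/1 = 15; row 3: entry 0 ≤ 0. Minimum is 15/2 at row 1 (q leaves); pivot element 2/3.
Divide row 1 by 2/3; eliminate column p from the other rows.
Row 2 update in column r: 3 − 1·(3/2) = 3/2.

3/2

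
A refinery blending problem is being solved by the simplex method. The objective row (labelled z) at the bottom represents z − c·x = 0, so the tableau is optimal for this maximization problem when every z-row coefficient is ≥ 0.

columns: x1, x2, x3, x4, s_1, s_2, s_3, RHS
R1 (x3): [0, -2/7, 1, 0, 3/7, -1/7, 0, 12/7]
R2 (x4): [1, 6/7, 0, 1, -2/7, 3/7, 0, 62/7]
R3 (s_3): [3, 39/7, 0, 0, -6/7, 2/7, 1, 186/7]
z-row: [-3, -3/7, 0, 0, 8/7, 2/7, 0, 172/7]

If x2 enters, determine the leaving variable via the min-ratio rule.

Column x2 entries and ratios — x3: -2/7 ≤ 0, skip; x4: (62/7)/(6/7) = 31/3; s_3: (186/7)/(39/7) = 62/13.
Smallest ratio is 62/13 in the row of s_3, so s_3 leaves.

s_3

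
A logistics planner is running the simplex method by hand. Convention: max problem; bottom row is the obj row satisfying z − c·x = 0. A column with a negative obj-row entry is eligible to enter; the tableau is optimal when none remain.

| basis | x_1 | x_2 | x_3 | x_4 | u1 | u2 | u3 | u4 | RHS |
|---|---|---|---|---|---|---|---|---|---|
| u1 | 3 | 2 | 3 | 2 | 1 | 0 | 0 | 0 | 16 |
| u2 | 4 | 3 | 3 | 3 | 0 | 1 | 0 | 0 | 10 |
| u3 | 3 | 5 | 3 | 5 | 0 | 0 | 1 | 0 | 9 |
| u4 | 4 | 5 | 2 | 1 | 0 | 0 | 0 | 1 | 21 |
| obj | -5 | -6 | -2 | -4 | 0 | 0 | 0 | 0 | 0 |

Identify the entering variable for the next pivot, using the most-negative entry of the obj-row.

Negative obj-row entries: x_1: -5, x_2: -6, x_3: -2, x_4: -4.
The most negative is -6 in column x_2, so x_2 enters.

x_2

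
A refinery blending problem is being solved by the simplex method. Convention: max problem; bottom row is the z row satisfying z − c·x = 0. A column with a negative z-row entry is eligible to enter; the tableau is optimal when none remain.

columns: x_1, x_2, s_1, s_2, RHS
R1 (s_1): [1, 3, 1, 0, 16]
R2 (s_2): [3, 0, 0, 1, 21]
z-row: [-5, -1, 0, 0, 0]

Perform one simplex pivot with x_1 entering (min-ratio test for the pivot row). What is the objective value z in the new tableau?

35

Ratio test on column x_1 — row 1: 16/1 = 16; row 2: 21/3 = 7. Minimum is 7 at row 2 (s_2 leaves); pivot element 3.
Pivot on row 2; the z-row RHS becomes 0 − (-5)·7 = 35.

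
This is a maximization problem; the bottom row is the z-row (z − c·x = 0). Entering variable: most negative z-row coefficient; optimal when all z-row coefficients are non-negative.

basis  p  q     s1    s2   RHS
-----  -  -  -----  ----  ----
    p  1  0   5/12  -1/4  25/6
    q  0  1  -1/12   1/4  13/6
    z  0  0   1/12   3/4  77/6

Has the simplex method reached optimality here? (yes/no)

yes

Every z-row coefficient is ≥ 0, so the tableau is optimal.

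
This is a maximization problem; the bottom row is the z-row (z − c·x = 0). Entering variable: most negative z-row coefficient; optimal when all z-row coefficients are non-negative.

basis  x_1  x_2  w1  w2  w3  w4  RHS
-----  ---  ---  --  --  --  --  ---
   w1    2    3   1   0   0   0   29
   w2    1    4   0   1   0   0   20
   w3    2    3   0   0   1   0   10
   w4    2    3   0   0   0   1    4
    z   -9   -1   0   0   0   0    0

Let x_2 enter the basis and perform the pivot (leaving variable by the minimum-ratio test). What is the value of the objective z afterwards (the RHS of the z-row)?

4/3

Ratio test on column x_2 — row 1: 29/3 = 29/3; row 2: 20/4 = 5; row 3: 10/3 = 10/3; row 4: 4/3 = 4/3. Minimum is 4/3 at row 4 (w4 leaves); pivot element 3.
Pivot on row 4; the z-row RHS becomes 0 − (-1)·(4/3) = 4/3.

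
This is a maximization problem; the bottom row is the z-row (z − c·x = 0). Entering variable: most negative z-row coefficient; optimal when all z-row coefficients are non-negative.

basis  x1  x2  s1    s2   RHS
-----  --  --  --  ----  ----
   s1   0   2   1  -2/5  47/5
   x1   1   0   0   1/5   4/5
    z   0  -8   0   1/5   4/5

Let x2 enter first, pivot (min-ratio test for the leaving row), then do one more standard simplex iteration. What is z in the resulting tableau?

Ratio test on column x2 — row 1: (47/5)/2 = 47/10; row 2: entry 0 ≤ 0. Minimum is 47/10 at row 1 (s1 leaves); pivot element 2.
Pivot on row 1; the z-row RHS becomes 4/5 − (-8)·(47/10) = 192/5.
Next entering variable (most negative z-row entry -7/5): s2.
Ratio test on column s2 — row 1: entry -1/5 ≤ 0; row 2: (4/5)/(1/5) = 4. Minimum is 4 at row 2 (x1 leaves); pivot element 1/5.
After the second pivot the z-row RHS is 192/5 − (-7/5)·4 = 44.

44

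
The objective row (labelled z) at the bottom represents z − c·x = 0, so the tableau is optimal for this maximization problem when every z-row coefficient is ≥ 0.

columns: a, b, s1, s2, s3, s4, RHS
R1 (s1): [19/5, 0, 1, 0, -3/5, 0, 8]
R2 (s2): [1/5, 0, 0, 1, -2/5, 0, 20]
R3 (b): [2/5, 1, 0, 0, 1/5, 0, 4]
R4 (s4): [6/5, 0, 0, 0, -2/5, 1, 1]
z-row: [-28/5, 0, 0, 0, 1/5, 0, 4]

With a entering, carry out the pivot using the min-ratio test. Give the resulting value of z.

Ratio test on column a — row 1: 8/(19/5) = 40/19; row 2: 20/(1/5) = 100; row 3: 4/(2/5) = 10; row 4: 1/(6/5) = 5/6. Minimum is 5/6 at row 4 (s4 leaves); pivot element 6/5.
Pivot on row 4; the z-row RHS becomes 4 − (-28/5)·(5/6) = 26/3.

26/3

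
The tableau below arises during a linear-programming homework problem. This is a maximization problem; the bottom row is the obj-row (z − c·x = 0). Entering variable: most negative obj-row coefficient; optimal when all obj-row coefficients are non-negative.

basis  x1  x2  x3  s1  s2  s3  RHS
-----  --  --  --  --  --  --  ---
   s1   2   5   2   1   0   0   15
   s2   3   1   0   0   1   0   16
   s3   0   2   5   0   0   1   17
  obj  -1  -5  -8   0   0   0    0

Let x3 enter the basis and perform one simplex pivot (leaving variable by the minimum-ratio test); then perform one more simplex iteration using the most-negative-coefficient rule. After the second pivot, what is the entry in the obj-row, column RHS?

Ratio test on column x3 — row 1: 15/2 = 15/2; row 2: entry 0 ≤ 0; row 3: 17/5 = 17/5. Minimum is 17/5 at row 3 (s3 leaves); pivot element 5.
Divide row 3 by 5; eliminate column x3 from the other rows.
Second iteration: most negative obj-row entry is -9/5 in column x2, so x2 enters.
Ratio test on column x2 — row 1: (41/5)/(21/5) = 41/21; row 2: 16/1 = 16; row 3: (17/5)/(2/5) = 17/2. Minimum is 41/21 at row 1 (s1 leaves); pivot element 21/5.
Divide row 1 by 21/5; eliminate column x2 from the other rows.
After both pivots, the entry at the obj-row, column RHS is 215/7.

215/7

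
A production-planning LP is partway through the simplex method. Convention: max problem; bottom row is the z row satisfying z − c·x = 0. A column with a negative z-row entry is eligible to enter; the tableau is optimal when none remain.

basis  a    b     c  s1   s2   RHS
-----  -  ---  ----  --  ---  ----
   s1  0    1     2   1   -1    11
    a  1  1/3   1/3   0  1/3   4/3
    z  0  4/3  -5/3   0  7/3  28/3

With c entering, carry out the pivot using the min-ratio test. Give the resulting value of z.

16

Ratio test on column c — row 1: 11/2 = 11/2; row 2: (4/3)/(1/3) = 4. Minimum is 4 at row 2 (a leaves); pivot element 1/3.
Pivot on row 2; the z-row RHS becomes 28/3 − (-5/3)·4 = 16.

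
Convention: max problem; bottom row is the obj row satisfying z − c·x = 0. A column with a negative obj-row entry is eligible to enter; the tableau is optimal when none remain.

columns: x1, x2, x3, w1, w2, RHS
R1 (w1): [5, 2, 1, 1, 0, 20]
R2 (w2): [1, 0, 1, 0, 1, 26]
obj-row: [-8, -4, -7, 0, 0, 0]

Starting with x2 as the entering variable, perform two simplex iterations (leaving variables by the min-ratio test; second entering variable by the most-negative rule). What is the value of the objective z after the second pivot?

140

Ratio test on column x2 — row 1: 20/2 = 10; row 2: entry 0 ≤ 0. Minimum is 10 at row 1 (w1 leaves); pivot element 2.
Pivot on row 1; the obj-row RHS becomes 0 − (-4)·10 = 40.
Next entering variable (most negative obj-row entry -5): x3.
Ratio test on column x3 — row 1: 10/(1/2) = 20; row 2: 26/1 = 26. Minimum is 20 at row 1 (x2 leaves); pivot element 1/2.
After the second pivot the obj-row RHS is 40 − (-5)·20 = 140.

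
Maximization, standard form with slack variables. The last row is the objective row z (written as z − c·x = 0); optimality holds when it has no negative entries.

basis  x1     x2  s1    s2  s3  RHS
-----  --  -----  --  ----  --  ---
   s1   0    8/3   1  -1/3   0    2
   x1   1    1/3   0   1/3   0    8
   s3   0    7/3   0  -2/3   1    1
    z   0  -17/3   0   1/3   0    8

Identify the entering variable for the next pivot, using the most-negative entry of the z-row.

x2

Negative z-row entries: x2: -17/3.
The most negative is -17/3 in column x2, so x2 enters.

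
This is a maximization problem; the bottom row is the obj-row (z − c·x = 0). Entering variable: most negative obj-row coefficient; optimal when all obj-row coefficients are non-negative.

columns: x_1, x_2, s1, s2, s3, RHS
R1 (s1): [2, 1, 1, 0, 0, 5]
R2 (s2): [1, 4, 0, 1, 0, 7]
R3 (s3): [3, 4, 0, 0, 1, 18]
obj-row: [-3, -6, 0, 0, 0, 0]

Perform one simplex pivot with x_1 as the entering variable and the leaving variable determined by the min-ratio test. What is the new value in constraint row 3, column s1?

Ratio test on column x_1 — row 1: 5/2 = 5/2; row 2: 7/1 = 7; row 3: 18/3 = 6. Minimum is 5/2 at row 1 (s1 leaves); pivot element 2.
Divide row 1 by 2; eliminate column x_1 from the other rows.
Row 3 update in column s1: 0 − 3·(1/2) = -3/2.

-3/2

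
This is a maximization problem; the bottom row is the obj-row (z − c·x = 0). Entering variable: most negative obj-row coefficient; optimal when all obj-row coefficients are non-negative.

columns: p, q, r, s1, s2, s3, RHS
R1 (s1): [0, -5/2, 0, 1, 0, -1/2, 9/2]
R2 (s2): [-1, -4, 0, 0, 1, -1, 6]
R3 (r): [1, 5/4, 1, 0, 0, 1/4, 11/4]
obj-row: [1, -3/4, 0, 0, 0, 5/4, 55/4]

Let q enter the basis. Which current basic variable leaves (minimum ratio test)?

r

Column q entries and ratios — s1: -5/2 ≤ 0, skip; s2: -4 ≤ 0, skip; r: (11/4)/(5/4) = 11/5.
Smallest ratio is 11/5 in the row of r, so r leaves.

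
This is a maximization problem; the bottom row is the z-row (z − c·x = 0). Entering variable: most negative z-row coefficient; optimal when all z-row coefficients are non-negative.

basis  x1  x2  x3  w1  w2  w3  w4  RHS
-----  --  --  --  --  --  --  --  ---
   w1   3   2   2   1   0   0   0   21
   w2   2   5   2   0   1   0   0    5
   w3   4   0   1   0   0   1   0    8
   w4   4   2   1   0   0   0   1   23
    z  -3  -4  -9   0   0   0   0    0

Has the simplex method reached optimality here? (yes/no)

no

The z-row has a negative entry -9 in column x3, so it is not optimal.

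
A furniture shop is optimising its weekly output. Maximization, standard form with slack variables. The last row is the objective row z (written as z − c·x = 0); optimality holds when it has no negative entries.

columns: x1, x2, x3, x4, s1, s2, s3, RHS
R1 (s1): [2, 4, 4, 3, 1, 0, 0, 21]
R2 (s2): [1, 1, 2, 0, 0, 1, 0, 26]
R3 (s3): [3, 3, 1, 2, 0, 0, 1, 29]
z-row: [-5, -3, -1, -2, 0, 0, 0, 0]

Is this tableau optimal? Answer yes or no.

The z-row has a negative entry -5 in column x1, so it is not optimal.

no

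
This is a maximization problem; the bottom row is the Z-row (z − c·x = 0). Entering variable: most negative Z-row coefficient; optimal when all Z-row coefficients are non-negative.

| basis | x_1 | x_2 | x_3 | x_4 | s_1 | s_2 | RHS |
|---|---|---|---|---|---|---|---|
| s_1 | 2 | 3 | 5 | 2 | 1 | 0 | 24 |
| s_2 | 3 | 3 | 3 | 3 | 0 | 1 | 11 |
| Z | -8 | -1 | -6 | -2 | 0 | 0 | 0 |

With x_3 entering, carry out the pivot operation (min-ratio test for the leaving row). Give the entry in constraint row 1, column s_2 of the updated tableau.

Ratio test on column x_3 — row 1: 24/5 = 24/5; row 2: 11/3 = 11/3. Minimum is 11/3 at row 2 (s_2 leaves); pivot element 3.
Divide row 2 by 3; eliminate column x_3 from the other rows.
Row 1 update in column s_2: 0 − 5·(1/3) = -5/3.

-5/3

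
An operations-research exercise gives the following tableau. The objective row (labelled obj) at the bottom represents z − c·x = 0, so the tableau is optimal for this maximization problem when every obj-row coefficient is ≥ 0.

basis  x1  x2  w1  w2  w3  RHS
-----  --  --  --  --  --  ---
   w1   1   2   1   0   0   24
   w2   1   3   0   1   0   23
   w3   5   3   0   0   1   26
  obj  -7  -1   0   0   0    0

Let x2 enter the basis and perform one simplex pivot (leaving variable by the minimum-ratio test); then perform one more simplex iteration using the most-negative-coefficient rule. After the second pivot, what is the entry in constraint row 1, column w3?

-1/12

Ratio test on column x2 — row 1: 24/2 = 12; row 2: 23/3 = 23/3; row 3: 26/3 = 26/3. Minimum is 23/3 at row 2 (w2 leaves); pivot element 3.
Divide row 2 by 3; eliminate column x2 from the other rows.
Second iteration: most negative obj-row entry is -20/3 in column x1, so x1 enters.
Ratio test on column x1 — row 1: (26/3)/(1/3) = 26; row 2: (23/3)/(1/3) = 23; row 3: 3/4 = 3/4. Minimum is 3/4 at row 3 (w3 leaves); pivot element 4.
Divide row 3 by 4; eliminate column x1 from the other rows.
After both pivots, the entry at constraint row 1, column w3 is -1/12.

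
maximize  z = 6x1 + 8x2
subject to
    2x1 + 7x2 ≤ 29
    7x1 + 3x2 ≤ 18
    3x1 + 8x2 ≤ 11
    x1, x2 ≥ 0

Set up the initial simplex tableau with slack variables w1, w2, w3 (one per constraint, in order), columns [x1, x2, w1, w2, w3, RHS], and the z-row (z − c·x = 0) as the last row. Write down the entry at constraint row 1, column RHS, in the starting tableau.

The RHS of constraint 1 is b_1 = 29.

29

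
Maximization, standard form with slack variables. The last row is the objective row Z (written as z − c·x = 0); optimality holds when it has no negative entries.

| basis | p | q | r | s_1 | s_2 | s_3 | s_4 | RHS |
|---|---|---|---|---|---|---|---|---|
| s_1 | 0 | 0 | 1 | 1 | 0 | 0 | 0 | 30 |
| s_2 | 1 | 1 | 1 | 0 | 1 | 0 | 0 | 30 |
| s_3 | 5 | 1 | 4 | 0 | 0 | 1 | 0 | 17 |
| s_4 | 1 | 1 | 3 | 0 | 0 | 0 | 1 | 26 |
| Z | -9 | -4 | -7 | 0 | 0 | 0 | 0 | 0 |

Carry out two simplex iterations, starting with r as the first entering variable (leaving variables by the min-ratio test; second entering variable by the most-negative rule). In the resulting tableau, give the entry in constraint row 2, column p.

-4

Ratio test on column r — row 1: 30/1 = 30; row 2: 30/1 = 30; row 3: 17/4 = 17/4; row 4: 26/3 = 26/3. Minimum is 17/4 at row 3 (s_3 leaves); pivot element 4.
Divide row 3 by 4; eliminate column r from the other rows.
Second iteration: most negative Z-row entry is -9/4 in column q, so q enters.
Ratio test on column q — row 1: entry -1/4 ≤ 0; row 2: (103/4)/(3/4) = 103/3; row 3: (17/4)/(1/4) = 17; row 4: (53/4)/(1/4) = 53. Minimum is 17 at row 3 (r leaves); pivot element 1/4.
Divide row 3 by 1/4; eliminate column q from the other rows.
After both pivots, the entry at constraint row 2, column p is -4.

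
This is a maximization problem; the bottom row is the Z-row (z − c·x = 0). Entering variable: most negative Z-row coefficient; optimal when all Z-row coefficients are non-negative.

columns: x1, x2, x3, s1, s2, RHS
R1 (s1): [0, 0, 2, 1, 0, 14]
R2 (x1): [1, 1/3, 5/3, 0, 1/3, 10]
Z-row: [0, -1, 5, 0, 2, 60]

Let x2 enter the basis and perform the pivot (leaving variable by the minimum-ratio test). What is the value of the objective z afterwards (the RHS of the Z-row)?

90

Ratio test on column x2 — row 1: entry 0 ≤ 0; row 2: 10/(1/3) = 30. Minimum is 30 at row 2 (x1 leaves); pivot element 1/3.
Pivot on row 2; the Z-row RHS becomes 60 − (-1)·30 = 90.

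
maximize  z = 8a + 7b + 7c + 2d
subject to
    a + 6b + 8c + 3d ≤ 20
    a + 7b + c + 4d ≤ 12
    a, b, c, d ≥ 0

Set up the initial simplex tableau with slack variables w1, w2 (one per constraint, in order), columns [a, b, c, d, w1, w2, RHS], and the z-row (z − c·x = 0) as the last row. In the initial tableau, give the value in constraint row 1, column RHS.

The RHS of constraint 1 is b_1 = 20.

20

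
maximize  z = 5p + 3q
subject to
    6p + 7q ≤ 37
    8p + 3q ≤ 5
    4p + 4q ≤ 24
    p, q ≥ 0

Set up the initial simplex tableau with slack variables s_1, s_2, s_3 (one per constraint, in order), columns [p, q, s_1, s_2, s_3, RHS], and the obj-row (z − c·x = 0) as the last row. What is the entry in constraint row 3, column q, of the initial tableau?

Constraint 3 has coefficient 4 on q.

4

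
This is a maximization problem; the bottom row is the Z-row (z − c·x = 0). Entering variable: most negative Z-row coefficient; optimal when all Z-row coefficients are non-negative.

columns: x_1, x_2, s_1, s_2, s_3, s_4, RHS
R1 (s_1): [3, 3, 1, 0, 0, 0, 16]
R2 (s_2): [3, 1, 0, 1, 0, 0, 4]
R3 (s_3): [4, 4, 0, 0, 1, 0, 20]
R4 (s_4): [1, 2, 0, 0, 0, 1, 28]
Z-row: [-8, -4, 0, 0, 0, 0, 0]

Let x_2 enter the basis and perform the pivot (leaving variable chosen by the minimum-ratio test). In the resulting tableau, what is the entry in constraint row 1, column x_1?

-6

Ratio test on column x_2 — row 1: 16/3 = 16/3; row 2: 4/1 = 4; row 3: 20/4 = 5; row 4: 28/2 = 14. Minimum is 4 at row 2 (s_2 leaves); pivot element 1.
Divide row 2 by 1; eliminate column x_2 from the other rows.
Row 1 update in column x_1: 3 − 3·3 = -6.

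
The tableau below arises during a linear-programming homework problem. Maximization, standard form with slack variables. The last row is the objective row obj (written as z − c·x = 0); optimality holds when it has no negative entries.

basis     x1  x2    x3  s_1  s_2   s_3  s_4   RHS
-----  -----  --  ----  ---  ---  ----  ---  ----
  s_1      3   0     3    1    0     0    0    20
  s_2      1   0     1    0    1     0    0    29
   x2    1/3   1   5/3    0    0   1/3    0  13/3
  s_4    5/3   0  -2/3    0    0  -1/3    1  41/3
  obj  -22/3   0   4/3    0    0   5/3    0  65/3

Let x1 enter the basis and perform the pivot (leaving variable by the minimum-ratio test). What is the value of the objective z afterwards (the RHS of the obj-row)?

635/9

Ratio test on column x1 — row 1: 20/3 = 20/3; row 2: 29/1 = 29; row 3: (13/3)/(1/3) = 13; row 4: (41/3)/(5/3) = 41/5. Minimum is 20/3 at row 1 (s_1 leaves); pivot element 3.
Pivot on row 1; the obj-row RHS becomes 65/3 − (-22/3)·(20/3) = 635/9.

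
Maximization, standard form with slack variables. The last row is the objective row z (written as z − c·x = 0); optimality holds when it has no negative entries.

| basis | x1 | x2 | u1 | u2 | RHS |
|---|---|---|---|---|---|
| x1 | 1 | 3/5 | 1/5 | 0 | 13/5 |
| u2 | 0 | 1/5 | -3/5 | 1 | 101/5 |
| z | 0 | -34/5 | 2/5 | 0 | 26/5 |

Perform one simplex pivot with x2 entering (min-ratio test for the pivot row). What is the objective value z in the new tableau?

Ratio test on column x2 — row 1: (13/5)/(3/5) = 13/3; row 2: (101/5)/(1/5) = 101. Minimum is 13/3 at row 1 (x1 leaves); pivot element 3/5.
Pivot on row 1; the z-row RHS becomes 26/5 − (-34/5)·(13/3) = 104/3.

104/3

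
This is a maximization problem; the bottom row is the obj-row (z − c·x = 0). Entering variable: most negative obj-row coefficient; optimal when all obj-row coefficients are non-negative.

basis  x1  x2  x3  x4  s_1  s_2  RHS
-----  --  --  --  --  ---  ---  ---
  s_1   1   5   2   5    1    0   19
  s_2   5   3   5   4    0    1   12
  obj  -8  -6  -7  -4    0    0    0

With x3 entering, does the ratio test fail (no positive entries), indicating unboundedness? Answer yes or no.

Column x3 has positive entries in row(s) 1, 2, so the ratio test bounds it — not unbounded.

no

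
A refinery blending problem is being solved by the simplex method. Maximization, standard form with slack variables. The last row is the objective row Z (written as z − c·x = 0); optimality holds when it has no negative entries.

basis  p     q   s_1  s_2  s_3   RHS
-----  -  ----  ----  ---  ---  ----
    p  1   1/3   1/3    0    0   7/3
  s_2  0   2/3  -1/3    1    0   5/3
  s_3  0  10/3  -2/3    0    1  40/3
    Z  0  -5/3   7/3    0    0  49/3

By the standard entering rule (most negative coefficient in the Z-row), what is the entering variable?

Negative Z-row entries: q: -5/3.
The most negative is -5/3 in column q, so q enters.

q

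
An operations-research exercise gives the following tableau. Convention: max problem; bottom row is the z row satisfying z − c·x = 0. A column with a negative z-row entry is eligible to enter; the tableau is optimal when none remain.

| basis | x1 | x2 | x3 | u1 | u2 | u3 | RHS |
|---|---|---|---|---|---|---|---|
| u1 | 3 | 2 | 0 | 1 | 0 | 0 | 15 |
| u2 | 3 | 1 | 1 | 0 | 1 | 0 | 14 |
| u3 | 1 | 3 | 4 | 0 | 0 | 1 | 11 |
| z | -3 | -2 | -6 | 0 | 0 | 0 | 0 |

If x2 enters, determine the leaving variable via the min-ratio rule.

u3

Column x2 entries and ratios — u1: 15/2 = 15/2; u2: 14/1 = 14; u3: 11/3 = 11/3.
Smallest ratio is 11/3 in the row of u3, so u3 leaves.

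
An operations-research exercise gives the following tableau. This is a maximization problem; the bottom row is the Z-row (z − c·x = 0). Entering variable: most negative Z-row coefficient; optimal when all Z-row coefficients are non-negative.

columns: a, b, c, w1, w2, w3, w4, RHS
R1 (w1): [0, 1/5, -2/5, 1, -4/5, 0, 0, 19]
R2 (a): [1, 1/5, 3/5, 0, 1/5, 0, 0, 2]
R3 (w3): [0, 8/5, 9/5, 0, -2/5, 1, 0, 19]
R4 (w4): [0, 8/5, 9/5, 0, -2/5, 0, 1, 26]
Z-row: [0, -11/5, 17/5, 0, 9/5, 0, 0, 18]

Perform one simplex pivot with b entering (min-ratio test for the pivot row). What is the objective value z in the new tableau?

Ratio test on column b — row 1: 19/(1/5) = 95; row 2: 2/(1/5) = 10; row 3: 19/(8/5) = 95/8; row 4: 26/(8/5) = 65/4. Minimum is 10 at row 2 (a leaves); pivot element 1/5.
Pivot on row 2; the Z-row RHS becomes 18 − (-11/5)·10 = 40.

40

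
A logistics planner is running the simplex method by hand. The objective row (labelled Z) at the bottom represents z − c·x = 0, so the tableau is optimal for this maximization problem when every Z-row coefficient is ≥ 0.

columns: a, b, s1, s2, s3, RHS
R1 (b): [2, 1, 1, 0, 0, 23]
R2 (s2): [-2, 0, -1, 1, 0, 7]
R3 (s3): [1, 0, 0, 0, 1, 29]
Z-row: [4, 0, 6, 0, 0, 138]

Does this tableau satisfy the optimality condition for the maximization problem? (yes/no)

Every Z-row coefficient is ≥ 0, so the tableau is optimal.

yes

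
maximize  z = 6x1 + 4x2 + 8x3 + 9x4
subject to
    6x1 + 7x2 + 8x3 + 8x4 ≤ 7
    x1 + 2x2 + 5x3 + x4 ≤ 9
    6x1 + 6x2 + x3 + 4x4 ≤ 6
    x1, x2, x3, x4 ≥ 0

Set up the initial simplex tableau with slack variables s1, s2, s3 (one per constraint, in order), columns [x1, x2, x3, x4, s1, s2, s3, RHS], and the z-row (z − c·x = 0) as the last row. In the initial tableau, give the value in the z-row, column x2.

The z-row carries the negated objective coefficients: the x2 entry is -4.

-4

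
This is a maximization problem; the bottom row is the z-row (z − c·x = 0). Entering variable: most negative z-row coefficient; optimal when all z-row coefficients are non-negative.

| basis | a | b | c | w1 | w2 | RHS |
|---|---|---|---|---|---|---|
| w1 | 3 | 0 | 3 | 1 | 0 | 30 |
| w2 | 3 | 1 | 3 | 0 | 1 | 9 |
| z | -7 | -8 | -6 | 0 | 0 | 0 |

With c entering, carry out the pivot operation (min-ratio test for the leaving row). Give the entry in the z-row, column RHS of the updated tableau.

Ratio test on column c — row 1: 30/3 = 10; row 2: 9/3 = 3. Minimum is 3 at row 2 (w2 leaves); pivot element 3.
Divide row 2 by 3; eliminate column c from the other rows.
z-row update in column RHS: 0 − (-6)·3 = 18.

18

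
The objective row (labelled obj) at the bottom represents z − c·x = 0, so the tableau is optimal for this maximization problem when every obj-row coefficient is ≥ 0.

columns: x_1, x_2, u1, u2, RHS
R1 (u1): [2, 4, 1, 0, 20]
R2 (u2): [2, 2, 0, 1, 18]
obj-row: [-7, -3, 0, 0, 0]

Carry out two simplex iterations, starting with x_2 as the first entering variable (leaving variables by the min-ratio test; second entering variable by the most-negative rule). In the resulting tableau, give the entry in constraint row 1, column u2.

-1/2

Ratio test on column x_2 — row 1: 20/4 = 5; row 2: 18/2 = 9. Minimum is 5 at row 1 (u1 leaves); pivot element 4.
Divide row 1 by 4; eliminate column x_2 from the other rows.
Second iteration: most negative obj-row entry is -11/2 in column x_1, so x_1 enters.
Ratio test on column x_1 — row 1: 5/(1/2) = 10; row 2: 8/1 = 8. Minimum is 8 at row 2 (u2 leaves); pivot element 1.
Divide row 2 by 1; eliminate column x_1 from the other rows.
After both pivots, the entry at constraint row 1, column u2 is -1/2.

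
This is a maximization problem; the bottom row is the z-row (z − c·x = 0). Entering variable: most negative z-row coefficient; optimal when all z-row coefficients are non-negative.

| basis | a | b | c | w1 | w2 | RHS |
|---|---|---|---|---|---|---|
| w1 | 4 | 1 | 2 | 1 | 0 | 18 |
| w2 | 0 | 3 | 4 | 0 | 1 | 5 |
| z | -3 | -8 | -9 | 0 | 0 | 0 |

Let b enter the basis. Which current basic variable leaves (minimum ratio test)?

Column b entries and ratios — w1: 18/1 = 18; w2: 5/3 = 5/3.
Smallest ratio is 5/3 in the row of w2, so w2 leaves.

w2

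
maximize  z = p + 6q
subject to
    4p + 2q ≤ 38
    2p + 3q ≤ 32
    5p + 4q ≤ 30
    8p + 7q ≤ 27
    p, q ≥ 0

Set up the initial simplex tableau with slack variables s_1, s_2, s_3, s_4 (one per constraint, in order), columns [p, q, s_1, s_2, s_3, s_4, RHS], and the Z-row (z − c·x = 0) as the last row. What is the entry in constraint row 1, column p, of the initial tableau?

Constraint 1 has coefficient 4 on p.

4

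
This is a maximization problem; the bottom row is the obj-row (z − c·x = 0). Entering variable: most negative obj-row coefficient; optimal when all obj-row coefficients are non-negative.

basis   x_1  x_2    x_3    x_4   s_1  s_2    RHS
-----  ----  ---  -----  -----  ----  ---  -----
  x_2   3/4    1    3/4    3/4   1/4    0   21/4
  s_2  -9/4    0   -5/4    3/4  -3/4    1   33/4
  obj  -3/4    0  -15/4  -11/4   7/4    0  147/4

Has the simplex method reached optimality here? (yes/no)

no

The obj-row has a negative entry -15/4 in column x_3, so it is not optimal.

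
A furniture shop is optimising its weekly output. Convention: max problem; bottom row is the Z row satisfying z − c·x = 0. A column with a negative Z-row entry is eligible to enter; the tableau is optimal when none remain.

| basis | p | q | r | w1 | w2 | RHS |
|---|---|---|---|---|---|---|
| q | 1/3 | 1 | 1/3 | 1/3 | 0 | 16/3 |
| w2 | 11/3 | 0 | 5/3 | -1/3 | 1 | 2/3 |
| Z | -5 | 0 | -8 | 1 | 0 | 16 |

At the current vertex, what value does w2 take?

2/3

w2 is basic (row 2); its value is the RHS of that row, 2/3.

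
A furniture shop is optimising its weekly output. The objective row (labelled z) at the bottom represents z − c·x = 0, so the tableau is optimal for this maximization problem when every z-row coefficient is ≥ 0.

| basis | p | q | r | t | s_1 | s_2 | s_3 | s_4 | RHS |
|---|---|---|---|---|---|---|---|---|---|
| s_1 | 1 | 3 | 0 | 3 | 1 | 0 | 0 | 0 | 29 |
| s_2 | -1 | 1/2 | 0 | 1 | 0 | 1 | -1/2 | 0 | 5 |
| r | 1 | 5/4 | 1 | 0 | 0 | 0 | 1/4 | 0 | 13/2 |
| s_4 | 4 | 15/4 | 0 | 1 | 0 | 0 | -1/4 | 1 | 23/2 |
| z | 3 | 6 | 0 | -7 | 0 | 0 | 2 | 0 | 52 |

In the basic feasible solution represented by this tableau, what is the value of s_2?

5

s_2 is basic (row 2); its value is the RHS of that row, 5.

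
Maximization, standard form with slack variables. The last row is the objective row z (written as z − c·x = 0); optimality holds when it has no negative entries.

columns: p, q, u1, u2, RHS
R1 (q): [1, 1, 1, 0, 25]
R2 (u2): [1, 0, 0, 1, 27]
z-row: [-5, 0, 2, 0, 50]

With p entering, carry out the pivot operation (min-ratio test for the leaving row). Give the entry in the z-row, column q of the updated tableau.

5

Ratio test on column p — row 1: 25/1 = 25; row 2: 27/1 = 27. Minimum is 25 at row 1 (q leaves); pivot element 1.
Divide row 1 by 1; eliminate column p from the other rows.
z-row update in column q: 0 − (-5)·1 = 5.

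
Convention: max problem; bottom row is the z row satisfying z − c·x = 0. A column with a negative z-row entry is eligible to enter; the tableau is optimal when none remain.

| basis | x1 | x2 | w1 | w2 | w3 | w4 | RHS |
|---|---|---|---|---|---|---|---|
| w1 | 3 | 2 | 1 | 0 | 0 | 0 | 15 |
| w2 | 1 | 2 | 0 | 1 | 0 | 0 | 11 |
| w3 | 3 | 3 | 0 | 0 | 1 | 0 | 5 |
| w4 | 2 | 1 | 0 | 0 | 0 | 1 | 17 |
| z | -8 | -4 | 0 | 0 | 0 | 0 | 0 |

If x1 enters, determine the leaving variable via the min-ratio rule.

w3

Column x1 entries and ratios — w1: 15/3 = 5; w2: 11/1 = 11; w3: 5/3 = 5/3; w4: 17/2 = 17/2.
Smallest ratio is 5/3 in the row of w3, so w3 leaves.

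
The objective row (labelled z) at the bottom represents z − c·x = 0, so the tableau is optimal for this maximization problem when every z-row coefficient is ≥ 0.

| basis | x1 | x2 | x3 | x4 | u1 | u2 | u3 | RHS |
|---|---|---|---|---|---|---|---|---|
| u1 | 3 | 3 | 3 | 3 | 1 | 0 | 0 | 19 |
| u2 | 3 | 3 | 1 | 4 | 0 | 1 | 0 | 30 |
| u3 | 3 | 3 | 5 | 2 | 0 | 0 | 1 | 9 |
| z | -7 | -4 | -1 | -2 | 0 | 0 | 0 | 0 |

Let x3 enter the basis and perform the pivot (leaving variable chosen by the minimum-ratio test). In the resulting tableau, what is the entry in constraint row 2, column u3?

-1/5

Ratio test on column x3 — row 1: 19/3 = 19/3; row 2: 30/1 = 30; row 3: 9/5 = 9/5. Minimum is 9/5 at row 3 (u3 leaves); pivot element 5.
Divide row 3 by 5; eliminate column x3 from the other rows.
Row 2 update in column u3: 0 − 1·(1/5) = -1/5.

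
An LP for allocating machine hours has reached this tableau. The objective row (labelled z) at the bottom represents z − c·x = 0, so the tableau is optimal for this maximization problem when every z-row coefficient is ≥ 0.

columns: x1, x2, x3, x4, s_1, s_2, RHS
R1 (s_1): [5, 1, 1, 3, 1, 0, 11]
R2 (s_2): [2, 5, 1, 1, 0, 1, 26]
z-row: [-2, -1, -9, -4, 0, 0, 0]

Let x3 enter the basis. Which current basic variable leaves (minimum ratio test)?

Column x3 entries and ratios — s_1: 11/1 = 11; s_2: 26/1 = 26.
Smallest ratio is 11 in the row of s_1, so s_1 leaves.

s_1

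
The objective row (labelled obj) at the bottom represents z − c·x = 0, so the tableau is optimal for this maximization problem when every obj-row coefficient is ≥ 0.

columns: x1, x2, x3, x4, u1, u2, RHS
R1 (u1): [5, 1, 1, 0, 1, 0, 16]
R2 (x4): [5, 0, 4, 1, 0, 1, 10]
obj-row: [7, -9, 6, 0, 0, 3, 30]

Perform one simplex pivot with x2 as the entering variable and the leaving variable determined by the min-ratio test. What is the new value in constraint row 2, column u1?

Ratio test on column x2 — row 1: 16/1 = 16; row 2: entry 0 ≤ 0. Minimum is 16 at row 1 (u1 leaves); pivot element 1.
Divide row 1 by 1; eliminate column x2 from the other rows.
Row 2 update in column u1: 0 − 0·1 = 0.

0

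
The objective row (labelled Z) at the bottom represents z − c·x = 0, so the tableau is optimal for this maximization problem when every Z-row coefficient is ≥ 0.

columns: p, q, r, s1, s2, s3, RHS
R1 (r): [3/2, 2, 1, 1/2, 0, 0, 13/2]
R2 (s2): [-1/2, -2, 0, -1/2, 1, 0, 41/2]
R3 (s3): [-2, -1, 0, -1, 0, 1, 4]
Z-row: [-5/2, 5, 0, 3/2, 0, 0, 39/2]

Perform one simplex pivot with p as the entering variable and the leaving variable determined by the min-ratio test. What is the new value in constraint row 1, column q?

4/3

Ratio test on column p — row 1: (13/2)/(3/2) = 13/3; row 2: entry -1/2 ≤ 0; row 3: entry -2 ≤ 0. Minimum is 13/3 at row 1 (r leaves); pivot element 3/2.
Divide row 1 by 3/2; eliminate column p from the other rows.
In the new row 1, the q entry is the old entry divided by the pivot: 2/(3/2) = 4/3.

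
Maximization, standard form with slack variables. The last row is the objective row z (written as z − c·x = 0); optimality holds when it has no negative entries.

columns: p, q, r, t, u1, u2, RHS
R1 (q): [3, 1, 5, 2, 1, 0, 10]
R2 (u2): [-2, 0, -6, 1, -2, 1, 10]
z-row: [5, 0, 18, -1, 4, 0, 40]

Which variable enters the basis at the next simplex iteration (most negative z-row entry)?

Negative z-row entries: t: -1.
The most negative is -1 in column t, so t enters.

t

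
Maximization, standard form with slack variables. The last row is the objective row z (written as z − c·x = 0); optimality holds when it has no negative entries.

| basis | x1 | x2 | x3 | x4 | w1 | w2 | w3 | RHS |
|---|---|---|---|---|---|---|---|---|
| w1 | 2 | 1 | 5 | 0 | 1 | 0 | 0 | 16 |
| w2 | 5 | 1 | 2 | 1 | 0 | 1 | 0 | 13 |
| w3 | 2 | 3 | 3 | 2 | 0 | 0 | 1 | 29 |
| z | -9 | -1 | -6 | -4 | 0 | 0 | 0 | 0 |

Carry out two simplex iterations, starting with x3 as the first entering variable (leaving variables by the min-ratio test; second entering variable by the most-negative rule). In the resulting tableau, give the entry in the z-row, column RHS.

Ratio test on column x3 — row 1: 16/5 = 16/5; row 2: 13/2 = 13/2; row 3: 29/3 = 29/3. Minimum is 16/5 at row 1 (w1 leaves); pivot element 5.
Divide row 1 by 5; eliminate column x3 from the other rows.
Second iteration: most negative z-row entry is -33/5 in column x1, so x1 enters.
Ratio test on column x1 — row 1: (16/5)/(2/5) = 8; row 2: (33/5)/(21/5) = 11/7; row 3: (97/5)/(4/5) = 97/4. Minimum is 11/7 at row 2 (w2 leaves); pivot element 21/5.
Divide row 2 by 21/5; eliminate column x1 from the other rows.
After both pivots, the entry at the z-row, column RHS is 207/7.

207/7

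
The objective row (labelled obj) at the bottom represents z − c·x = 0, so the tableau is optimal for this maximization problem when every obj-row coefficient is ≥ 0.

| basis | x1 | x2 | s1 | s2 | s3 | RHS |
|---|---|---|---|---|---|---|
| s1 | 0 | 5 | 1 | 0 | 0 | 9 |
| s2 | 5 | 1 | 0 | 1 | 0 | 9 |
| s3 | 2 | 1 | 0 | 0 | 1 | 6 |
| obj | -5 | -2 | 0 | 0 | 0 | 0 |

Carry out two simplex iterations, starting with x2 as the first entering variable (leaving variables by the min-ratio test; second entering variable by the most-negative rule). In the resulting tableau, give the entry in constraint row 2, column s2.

Ratio test on column x2 — row 1: 9/5 = 9/5; row 2: 9/1 = 9; row 3: 6/1 = 6. Minimum is 9/5 at row 1 (s1 leaves); pivot element 5.
Divide row 1 by 5; eliminate column x2 from the other rows.
Second iteration: most negative obj-row entry is -5 in column x1, so x1 enters.
Ratio test on column x1 — row 1: entry 0 ≤ 0; row 2: (36/5)/5 = 36/25; row 3: (21/5)/2 = 21/10. Minimum is 36/25 at row 2 (s2 leaves); pivot element 5.
Divide row 2 by 5; eliminate column x1 from the other rows.
After both pivots, the entry at constraint row 2, column s2 is 1/5.

1/5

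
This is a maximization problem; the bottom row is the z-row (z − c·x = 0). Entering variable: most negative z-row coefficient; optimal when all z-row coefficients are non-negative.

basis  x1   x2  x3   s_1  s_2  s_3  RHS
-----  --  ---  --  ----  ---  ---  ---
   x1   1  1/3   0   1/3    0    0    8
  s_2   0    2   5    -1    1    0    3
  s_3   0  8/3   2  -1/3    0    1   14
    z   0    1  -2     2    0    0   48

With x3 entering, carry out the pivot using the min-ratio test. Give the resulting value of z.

Ratio test on column x3 — row 1: entry 0 ≤ 0; row 2: 3/5 = 3/5; row 3: 14/2 = 7. Minimum is 3/5 at row 2 (s_2 leaves); pivot element 5.
Pivot on row 2; the z-row RHS becomes 48 − (-2)·(3/5) = 246/5.

246/5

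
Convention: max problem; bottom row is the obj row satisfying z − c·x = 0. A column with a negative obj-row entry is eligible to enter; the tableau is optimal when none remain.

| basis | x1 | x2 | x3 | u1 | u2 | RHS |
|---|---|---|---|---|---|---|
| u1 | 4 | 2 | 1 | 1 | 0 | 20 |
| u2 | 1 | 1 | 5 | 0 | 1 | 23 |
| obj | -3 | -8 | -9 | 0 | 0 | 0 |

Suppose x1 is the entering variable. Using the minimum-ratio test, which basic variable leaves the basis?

Column x1 entries and ratios — u1: 20/4 = 5; u2: 23/1 = 23.
Smallest ratio is 5 in the row of u1, so u1 leaves.

u1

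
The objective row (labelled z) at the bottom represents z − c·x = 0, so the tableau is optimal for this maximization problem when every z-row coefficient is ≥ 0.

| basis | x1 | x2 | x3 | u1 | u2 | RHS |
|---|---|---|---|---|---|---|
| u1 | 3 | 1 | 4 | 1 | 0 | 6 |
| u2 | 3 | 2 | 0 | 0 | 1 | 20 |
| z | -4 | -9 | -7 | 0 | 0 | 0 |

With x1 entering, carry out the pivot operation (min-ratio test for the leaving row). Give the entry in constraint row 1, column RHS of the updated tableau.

2

Ratio test on column x1 — row 1: 6/3 = 2; row 2: 20/3 = 20/3. Minimum is 2 at row 1 (u1 leaves); pivot element 3.
Divide row 1 by 3; eliminate column x1 from the other rows.
In the new row 1, the RHS entry is the old entry divided by the pivot: 6/3 = 2.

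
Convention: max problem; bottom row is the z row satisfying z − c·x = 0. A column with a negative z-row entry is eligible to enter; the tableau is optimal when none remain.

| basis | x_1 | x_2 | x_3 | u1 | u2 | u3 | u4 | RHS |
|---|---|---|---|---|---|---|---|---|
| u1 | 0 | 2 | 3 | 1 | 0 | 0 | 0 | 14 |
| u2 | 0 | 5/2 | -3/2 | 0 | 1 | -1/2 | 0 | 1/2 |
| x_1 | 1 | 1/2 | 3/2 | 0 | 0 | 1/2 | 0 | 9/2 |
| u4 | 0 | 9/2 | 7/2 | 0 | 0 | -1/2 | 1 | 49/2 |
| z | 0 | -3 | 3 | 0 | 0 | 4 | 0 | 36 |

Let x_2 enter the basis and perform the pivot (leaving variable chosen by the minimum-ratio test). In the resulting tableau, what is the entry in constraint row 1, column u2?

-4/5

Ratio test on column x_2 — row 1: 14/2 = 7; row 2: (1/2)/(5/2) = 1/5; row 3: (9/2)/(1/2) = 9; row 4: (49/2)/(9/2) = 49/9. Minimum is 1/5 at row 2 (u2 leaves); pivot element 5/2.
Divide row 2 by 5/2; eliminate column x_2 from the other rows.
Row 1 update in column u2: 0 − 2·(2/5) = -4/5.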